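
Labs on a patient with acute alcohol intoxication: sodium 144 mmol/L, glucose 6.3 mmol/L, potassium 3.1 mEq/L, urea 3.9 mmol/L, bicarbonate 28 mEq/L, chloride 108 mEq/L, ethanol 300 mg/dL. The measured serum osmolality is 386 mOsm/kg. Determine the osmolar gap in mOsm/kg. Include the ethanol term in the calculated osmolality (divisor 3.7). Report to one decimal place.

Calculated osmolality = 2·Na + glucose + urea + ethanol/3.7
= 2·144 + 6.3 + 3.9 + 300/3.7
= 288 + 6.30 + 3.90 + 81.08
= 379.28 mOsm/kg ≈ 379.3 mOsm/kg
Osmolar gap = measured − calculated = 386 − 379.3 = 6.7 mOsm/kg

6.7 mOsm/kg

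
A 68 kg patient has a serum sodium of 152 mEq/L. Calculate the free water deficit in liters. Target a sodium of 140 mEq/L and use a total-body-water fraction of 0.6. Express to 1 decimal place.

3.5 L

TBW = 0.6 · 68 = 40.8 L
Free water deficit = TBW · (Na/140 − 1)
= 40.8 · (152/140 − 1)
= 40.8 · 0.0857
= 3.5 L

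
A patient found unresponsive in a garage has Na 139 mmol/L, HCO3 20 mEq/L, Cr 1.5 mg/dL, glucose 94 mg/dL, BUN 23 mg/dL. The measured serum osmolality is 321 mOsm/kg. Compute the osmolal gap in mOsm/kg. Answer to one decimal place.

Calculated osmolality = 2·Na + glucose/18 + BUN/2.8
= 2·139 + 94/18 + 23/2.8
= 278 + 5.22 + 8.21
= 291.43 mOsm/kg ≈ 291.4 mOsm/kg
Osmolar gap = measured − calculated = 321 − 291.4 = 29.6 mOsm/kg

29.6 mOsm/kg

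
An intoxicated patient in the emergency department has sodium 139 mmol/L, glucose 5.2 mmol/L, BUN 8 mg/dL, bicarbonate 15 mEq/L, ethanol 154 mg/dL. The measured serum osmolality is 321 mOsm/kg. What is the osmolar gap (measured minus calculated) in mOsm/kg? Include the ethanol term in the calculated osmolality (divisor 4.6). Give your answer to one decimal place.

Calculated osmolality = 2·Na + glucose + BUN/2.8 + ethanol/4.6
= 2·139 + 5.2 + 8/2.8 + 154/4.6
= 278 + 5.20 + 2.86 + 33.48
= 319.54 mOsm/kg ≈ 319.5 mOsm/kg
Osmolar gap = measured − calculated = 321 − 319.5 = 1.5 mOsm/kg

1.5 mOsm/kg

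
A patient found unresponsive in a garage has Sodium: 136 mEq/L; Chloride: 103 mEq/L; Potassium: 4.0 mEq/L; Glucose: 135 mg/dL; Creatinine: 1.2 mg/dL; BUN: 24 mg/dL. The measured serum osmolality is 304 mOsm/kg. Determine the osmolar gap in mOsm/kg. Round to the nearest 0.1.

15.9 mOsm/kg

Calculated osmolality = 2·Na + glucose/18 + BUN/2.8
= 2·136 + 135/18 + 24/2.8
= 272 + 7.50 + 8.57
= 288.07 mOsm/kg ≈ 288.1 mOsm/kg
Osmolar gap = measured − calculated = 304 − 288.1 = 15.9 mOsm/kg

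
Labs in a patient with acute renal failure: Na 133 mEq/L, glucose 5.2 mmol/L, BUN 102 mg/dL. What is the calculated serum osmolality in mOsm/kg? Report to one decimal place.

307.6 mOsm/kg

Calculated osmolality = 2·Na + glucose + BUN/2.8
= 2·133 + 5.2 + 102/2.8
= 266 + 5.20 + 36.43
= 307.63 mOsm/kg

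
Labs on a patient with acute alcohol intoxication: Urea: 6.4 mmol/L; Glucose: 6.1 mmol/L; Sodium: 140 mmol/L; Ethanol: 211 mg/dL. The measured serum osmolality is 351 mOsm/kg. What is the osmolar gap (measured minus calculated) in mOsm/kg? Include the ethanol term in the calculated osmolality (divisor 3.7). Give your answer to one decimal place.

Calculated osmolality = 2·Na + glucose + urea + ethanol/3.7
= 2·140 + 6.1 + 6.4 + 211/3.7
= 280 + 6.10 + 6.40 + 57.03
= 349.53 mOsm/kg ≈ 349.5 mOsm/kg
Osmolar gap = measured − calculated = 351 − 349.5 = 1.5 mOsm/kg

1.5 mOsm/kg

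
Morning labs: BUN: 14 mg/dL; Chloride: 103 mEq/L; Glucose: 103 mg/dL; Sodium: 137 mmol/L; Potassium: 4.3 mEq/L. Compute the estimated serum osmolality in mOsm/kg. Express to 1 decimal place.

284.7 mOsm/kg

Calculated osmolality = 2·Na + glucose/18 + BUN/2.8
= 2·137 + 103/18 + 14/2.8
= 274 + 5.72 + 5
= 284.72 mOsm/kg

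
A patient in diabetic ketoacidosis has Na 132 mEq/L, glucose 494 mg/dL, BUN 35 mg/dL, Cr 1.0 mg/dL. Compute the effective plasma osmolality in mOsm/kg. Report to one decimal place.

291.4 mOsm/kg

Effective osmolality excludes urea (freely permeant across cell membranes):
2·Na + glucose/18
= 2·132 + 494/18
= 264 + 27.44
= 291.44 mOsm/kg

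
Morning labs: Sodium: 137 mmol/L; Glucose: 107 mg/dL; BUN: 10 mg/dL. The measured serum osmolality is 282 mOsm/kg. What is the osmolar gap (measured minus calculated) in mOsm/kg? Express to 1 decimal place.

-1.5 mOsm/kg

Calculated osmolality = 2·Na + glucose/18 + BUN/2.8
= 2·137 + 107/18 + 10/2.8
= 274 + 5.94 + 3.57
= 283.51 mOsm/kg ≈ 283.5 mOsm/kg
Osmolar gap = measured − calculated = 282 − 283.5 = -1.5 mOsm/kg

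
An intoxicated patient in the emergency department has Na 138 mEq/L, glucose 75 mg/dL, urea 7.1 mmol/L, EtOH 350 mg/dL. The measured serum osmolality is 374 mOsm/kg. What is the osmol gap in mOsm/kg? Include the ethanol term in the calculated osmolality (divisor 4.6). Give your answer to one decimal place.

Calculated osmolality = 2·Na + glucose/18 + urea + ethanol/4.6
= 2·138 + 75/18 + 7.1 + 350/4.6
= 276 + 4.17 + 7.10 + 76.09
= 363.36 mOsm/kg ≈ 363.4 mOsm/kg
Osmolar gap = measured − calculated = 374 − 363.4 = 10.6 mOsm/kg

10.6 mOsm/kg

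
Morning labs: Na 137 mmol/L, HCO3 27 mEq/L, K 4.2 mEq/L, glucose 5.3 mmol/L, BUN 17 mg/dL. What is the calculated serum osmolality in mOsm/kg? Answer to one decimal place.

285.4 mOsm/kg

Calculated osmolality = 2·Na + glucose + BUN/2.8
= 2·137 + 5.3 + 17/2.8
= 274 + 5.30 + 6.07
= 285.37 mOsm/kg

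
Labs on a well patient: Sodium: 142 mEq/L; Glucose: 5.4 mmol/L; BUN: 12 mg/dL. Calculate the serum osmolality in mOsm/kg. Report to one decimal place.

Calculated osmolality = 2·Na + glucose + BUN/2.8
= 2·142 + 5.4 + 12/2.8
= 284 + 5.40 + 4.29
= 293.69 mOsm/kg

293.7 mOsm/kg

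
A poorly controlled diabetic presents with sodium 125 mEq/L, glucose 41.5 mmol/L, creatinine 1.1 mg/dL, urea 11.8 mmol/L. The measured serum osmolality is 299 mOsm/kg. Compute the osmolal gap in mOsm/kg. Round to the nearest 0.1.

Calculated osmolality = 2·Na + glucose + urea
= 2·125 + 41.5 + 11.8
= 250 + 41.50 + 11.80
= 303.3 mOsm/kg ≈ 303.3 mOsm/kg
Osmolar gap = measured − calculated = 299 − 303.3 = -4.3 mOsm/kg

-4.3 mOsm/kg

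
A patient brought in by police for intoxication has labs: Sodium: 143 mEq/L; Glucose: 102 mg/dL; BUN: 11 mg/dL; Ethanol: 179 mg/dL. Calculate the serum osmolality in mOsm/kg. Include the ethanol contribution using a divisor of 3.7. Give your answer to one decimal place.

344.0 mOsm/kg

Calculated osmolality = 2·Na + glucose/18 + BUN/2.8 + ethanol/3.7
= 2·143 + 102/18 + 11/2.8 + 179/3.7
= 286 + 5.67 + 3.93 + 48.38
= 343.98 mOsm/kg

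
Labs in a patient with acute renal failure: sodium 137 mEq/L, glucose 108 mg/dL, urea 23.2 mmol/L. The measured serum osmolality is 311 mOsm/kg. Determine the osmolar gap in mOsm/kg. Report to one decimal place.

Calculated osmolality = 2·Na + glucose/18 + urea
= 2·137 + 108/18 + 23.2
= 274 + 6 + 23.20
= 303.2 mOsm/kg ≈ 303.2 mOsm/kg
Osmolar gap = measured − calculated = 311 − 303.2 = 7.8 mOsm/kg

7.8 mOsm/kg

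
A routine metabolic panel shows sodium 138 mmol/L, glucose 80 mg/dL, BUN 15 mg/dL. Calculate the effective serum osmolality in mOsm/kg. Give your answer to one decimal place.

280.4 mOsm/kg

Effective osmolality excludes urea (freely permeant across cell membranes):
2·Na + glucose/18
= 2·138 + 80/18
= 276 + 4.44
= 280.44 mOsm/kg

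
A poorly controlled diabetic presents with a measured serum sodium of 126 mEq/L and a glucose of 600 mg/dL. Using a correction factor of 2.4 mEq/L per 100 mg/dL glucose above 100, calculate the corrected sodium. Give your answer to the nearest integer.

Corrected Na = measured Na + 2.4 · (glucose − 100)/100
= 126 + 2.4 · (600 − 100)/100
= 126 + 12
= 138 mEq/L

138 mEq/L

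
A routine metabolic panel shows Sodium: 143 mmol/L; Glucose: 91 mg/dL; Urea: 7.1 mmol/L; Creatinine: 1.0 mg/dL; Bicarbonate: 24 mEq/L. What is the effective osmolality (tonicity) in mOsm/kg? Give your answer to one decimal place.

Effective osmolality excludes urea (freely permeant across cell membranes):
2·Na + glucose/18
= 2·143 + 91/18
= 286 + 5.06
= 291.06 mOsm/kg

291.1 mOsm/kg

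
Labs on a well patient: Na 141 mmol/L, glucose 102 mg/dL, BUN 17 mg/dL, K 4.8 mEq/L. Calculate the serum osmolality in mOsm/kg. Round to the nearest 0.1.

Calculated osmolality = 2·Na + glucose/18 + BUN/2.8
= 2·141 + 102/18 + 17/2.8
= 282 + 5.67 + 6.07
= 293.74 mOsm/kg

293.7 mOsm/kg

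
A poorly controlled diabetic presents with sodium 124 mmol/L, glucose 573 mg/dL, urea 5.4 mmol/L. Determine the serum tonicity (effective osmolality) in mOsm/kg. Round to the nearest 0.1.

279.8 mOsm/kg

Effective osmolality excludes urea (freely permeant across cell membranes):
2·Na + glucose/18
= 2·124 + 573/18
= 248 + 31.83
= 279.83 mOsm/kg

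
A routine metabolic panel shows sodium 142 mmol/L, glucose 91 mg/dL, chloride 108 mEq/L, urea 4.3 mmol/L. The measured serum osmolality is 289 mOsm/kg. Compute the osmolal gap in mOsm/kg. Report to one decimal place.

Calculated osmolality = 2·Na + glucose/18 + urea
= 2·142 + 91/18 + 4.3
= 284 + 5.06 + 4.30
= 293.36 mOsm/kg ≈ 293.4 mOsm/kg
Osmolar gap = measured − calculated = 289 − 293.4 = -4.4 mOsm/kg

-4.4 mOsm/kg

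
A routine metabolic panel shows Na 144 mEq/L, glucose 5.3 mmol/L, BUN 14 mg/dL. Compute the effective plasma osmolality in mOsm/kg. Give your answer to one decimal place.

293.3 mOsm/kg

Effective osmolality excludes urea (freely permeant across cell membranes):
2·Na + glucose
= 2·144 + 5.3
= 288 + 5.3
= 293.3 mOsm/kg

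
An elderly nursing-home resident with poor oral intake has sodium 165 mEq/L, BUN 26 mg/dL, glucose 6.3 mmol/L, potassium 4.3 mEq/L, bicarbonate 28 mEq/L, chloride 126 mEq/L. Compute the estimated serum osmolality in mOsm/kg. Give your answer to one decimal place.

Calculated osmolality = 2·Na + glucose + BUN/2.8
= 2·165 + 6.3 + 26/2.8
= 330 + 6.30 + 9.29
= 345.59 mOsm/kg

345.6 mOsm/kg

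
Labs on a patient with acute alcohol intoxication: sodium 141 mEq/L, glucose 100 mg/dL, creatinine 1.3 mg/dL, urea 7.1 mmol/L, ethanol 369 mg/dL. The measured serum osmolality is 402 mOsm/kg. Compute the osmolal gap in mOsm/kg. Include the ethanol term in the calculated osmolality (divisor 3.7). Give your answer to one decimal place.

Calculated osmolality = 2·Na + glucose/18 + urea + ethanol/3.7
= 2·141 + 100/18 + 7.1 + 369/3.7
= 282 + 5.56 + 7.10 + 99.73
= 394.39 mOsm/kg ≈ 394.4 mOsm/kg
Osmolar gap = measured − calculated = 402 − 394.4 = 7.6 mOsm/kg

7.6 mOsm/kg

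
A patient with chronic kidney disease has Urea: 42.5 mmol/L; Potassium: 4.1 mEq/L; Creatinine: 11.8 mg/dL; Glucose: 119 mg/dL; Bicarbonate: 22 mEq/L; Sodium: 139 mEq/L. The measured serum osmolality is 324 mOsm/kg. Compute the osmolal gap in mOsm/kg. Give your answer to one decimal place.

-3.1 mOsm/kg

Calculated osmolality = 2·Na + glucose/18 + urea
= 2·139 + 119/18 + 42.5
= 278 + 6.61 + 42.50
= 327.11 mOsm/kg ≈ 327.1 mOsm/kg
Osmolar gap = measured − calculated = 324 − 327.1 = -3.1 mOsm/kg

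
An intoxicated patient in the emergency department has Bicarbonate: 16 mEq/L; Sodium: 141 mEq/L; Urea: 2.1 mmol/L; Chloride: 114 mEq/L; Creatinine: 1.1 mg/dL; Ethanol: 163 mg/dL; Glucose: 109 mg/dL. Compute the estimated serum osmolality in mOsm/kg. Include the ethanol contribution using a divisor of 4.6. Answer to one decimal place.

325.6 mOsm/kg

Calculated osmolality = 2·Na + glucose/18 + urea + ethanol/4.6
= 2·141 + 109/18 + 2.1 + 163/4.6
= 282 + 6.06 + 2.10 + 35.43
= 325.59 mOsm/kg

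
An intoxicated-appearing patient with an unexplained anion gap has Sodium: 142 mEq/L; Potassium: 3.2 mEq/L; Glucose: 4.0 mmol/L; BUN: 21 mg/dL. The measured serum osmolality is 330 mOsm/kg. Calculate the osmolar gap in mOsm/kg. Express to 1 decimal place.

34.5 mOsm/kg

Calculated osmolality = 2·Na + glucose + BUN/2.8
= 2·142 + 4 + 21/2.8
= 284 + 4 + 7.50
= 295.5 mOsm/kg ≈ 295.5 mOsm/kg
Osmolar gap = measured − calculated = 330 − 295.5 = 34.5 mOsm/kg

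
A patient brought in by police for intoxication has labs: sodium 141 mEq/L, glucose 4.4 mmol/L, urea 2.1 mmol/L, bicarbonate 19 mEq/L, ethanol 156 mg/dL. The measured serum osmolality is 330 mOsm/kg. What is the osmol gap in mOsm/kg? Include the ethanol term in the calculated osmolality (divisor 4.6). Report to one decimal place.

7.6 mOsm/kg

Calculated osmolality = 2·Na + glucose + urea + ethanol/4.6
= 2·141 + 4.4 + 2.1 + 156/4.6
= 282 + 4.40 + 2.10 + 33.91
= 322.41 mOsm/kg ≈ 322.4 mOsm/kg
Osmolar gap = measured − calculated = 330 − 322.4 = 7.6 mOsm/kg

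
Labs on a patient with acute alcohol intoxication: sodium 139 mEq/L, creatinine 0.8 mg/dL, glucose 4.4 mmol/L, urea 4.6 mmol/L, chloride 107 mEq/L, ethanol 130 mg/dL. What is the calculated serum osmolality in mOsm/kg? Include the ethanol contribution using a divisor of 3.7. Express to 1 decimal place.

322.1 mOsm/kg

Calculated osmolality = 2·Na + glucose + urea + ethanol/3.7
= 2·139 + 4.4 + 4.6 + 130/3.7
= 278 + 4.40 + 4.60 + 35.14
= 322.14 mOsm/kg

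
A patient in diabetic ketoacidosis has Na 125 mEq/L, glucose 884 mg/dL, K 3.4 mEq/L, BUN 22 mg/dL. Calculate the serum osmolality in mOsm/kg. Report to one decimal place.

307.0 mOsm/kg

Calculated osmolality = 2·Na + glucose/18 + BUN/2.8
= 2·125 + 884/18 + 22/2.8
= 250 + 49.11 + 7.86
= 306.97 mOsm/kg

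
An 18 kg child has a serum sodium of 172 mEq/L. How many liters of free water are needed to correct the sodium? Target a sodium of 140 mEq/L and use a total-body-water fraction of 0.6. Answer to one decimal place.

2.5 L

TBW = 0.6 · 18 = 10.8 L
Free water deficit = TBW · (Na/140 − 1)
= 10.8 · (172/140 − 1)
= 10.8 · 0.2286
= 2.47 L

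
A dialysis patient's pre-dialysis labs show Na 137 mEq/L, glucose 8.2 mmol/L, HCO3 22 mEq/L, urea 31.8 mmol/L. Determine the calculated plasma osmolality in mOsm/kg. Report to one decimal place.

314.0 mOsm/kg

Calculated osmolality = 2·Na + glucose + urea
= 2·137 + 8.2 + 31.8
= 274 + 8.20 + 31.80
= 314 mOsm/kg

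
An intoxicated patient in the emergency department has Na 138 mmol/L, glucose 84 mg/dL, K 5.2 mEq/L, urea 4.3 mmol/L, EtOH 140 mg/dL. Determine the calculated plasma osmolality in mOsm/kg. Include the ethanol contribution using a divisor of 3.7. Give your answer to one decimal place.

Calculated osmolality = 2·Na + glucose/18 + urea + ethanol/3.7
= 2·138 + 84/18 + 4.3 + 140/3.7
= 276 + 4.67 + 4.30 + 37.84
= 322.81 mOsm/kg

322.8 mOsm/kg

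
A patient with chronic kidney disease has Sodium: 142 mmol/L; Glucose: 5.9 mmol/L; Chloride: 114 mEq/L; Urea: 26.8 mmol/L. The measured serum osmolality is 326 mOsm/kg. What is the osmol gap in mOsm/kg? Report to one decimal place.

9.3 mOsm/kg

Calculated osmolality = 2·Na + glucose + urea
= 2·142 + 5.9 + 26.8
= 284 + 5.90 + 26.80
= 316.7 mOsm/kg ≈ 316.7 mOsm/kg
Osmolar gap = measured − calculated = 326 − 316.7 = 9.3 mOsm/kg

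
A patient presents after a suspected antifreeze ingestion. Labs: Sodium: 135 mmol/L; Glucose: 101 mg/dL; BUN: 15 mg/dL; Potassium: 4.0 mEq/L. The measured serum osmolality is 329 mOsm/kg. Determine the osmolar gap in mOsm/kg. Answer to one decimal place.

48.0 mOsm/kg

Calculated osmolality = 2·Na + glucose/18 + BUN/2.8
= 2·135 + 101/18 + 15/2.8
= 270 + 5.61 + 5.36
= 280.97 mOsm/kg ≈ 281.0 mOsm/kg
Osmolar gap = measured − calculated = 329 − 281.0 = 48.0 mOsm/kg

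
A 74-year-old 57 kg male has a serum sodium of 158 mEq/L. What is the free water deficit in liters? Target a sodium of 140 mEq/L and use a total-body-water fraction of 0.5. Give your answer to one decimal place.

TBW = 0.5 · 57 = 28.5 L
Free water deficit = TBW · (Na/140 − 1)
= 28.5 · (158/140 − 1)
= 28.5 · 0.1286
= 3.67 L

3.7 L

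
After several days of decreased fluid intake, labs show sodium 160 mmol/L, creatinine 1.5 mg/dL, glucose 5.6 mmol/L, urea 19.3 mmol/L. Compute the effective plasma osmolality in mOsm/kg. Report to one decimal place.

Effective osmolality excludes urea (freely permeant across cell membranes):
2·Na + glucose
= 2·160 + 5.6
= 320 + 5.6
= 325.6 mOsm/kg

325.6 mOsm/kg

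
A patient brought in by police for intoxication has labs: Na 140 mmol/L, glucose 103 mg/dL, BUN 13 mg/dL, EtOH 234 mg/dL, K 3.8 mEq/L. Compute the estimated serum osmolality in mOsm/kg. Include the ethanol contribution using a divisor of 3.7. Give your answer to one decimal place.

353.6 mOsm/kg

Calculated osmolality = 2·Na + glucose/18 + BUN/2.8 + ethanol/3.7
= 2·140 + 103/18 + 13/2.8 + 234/3.7
= 280 + 5.72 + 4.64 + 63.24
= 353.6 mOsm/kg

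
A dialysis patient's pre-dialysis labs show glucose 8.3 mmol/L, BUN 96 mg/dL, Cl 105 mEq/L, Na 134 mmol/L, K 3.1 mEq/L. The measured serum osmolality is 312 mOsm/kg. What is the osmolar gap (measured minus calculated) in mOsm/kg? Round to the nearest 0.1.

1.4 mOsm/kg

Calculated osmolality = 2·Na + glucose + BUN/2.8
= 2·134 + 8.3 + 96/2.8
= 268 + 8.30 + 34.29
= 310.59 mOsm/kg ≈ 310.6 mOsm/kg
Osmolar gap = measured − calculated = 312 − 310.6 = 1.4 mOsm/kg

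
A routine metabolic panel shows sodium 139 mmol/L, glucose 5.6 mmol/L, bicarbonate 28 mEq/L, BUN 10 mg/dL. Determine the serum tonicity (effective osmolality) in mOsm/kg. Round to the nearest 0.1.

Effective osmolality excludes urea (freely permeant across cell membranes):
2·Na + glucose
= 2·139 + 5.6
= 278 + 5.6
= 283.6 mOsm/kg

283.6 mOsm/kg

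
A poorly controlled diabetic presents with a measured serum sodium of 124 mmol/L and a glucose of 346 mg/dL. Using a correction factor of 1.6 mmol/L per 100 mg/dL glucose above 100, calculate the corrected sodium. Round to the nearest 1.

128 mmol/L

Corrected Na = measured Na + 1.6 · (glucose − 100)/100
= 124 + 1.6 · (346 − 100)/100
= 124 + 3.9
= 127.9 mmol/L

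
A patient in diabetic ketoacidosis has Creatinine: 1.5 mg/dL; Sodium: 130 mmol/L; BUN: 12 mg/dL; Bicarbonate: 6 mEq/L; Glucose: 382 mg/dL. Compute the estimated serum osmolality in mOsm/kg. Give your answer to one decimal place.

Calculated osmolality = 2·Na + glucose/18 + BUN/2.8
= 2·130 + 382/18 + 12/2.8
= 260 + 21.22 + 4.29
= 285.51 mOsm/kg

285.5 mOsm/kg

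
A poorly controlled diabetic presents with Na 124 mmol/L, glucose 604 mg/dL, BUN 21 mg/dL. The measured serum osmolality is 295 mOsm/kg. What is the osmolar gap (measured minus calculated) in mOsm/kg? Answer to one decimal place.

5.9 mOsm/kg

Calculated osmolality = 2·Na + glucose/18 + BUN/2.8
= 2·124 + 604/18 + 21/2.8
= 248 + 33.56 + 7.50
= 289.06 mOsm/kg ≈ 289.1 mOsm/kg
Osmolar gap = measured − calculated = 295 − 289.1 = 5.9 mOsm/kg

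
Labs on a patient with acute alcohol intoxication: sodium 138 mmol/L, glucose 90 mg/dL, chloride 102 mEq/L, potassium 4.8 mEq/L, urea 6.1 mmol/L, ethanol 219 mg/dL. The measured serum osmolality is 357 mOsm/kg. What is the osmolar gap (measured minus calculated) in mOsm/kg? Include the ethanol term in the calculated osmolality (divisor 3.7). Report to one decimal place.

10.7 mOsm/kg

Calculated osmolality = 2·Na + glucose/18 + urea + ethanol/3.7
= 2·138 + 90/18 + 6.1 + 219/3.7
= 276 + 5 + 6.10 + 59.19
= 346.29 mOsm/kg ≈ 346.3 mOsm/kg
Osmolar gap = measured − calculated = 357 − 346.3 = 10.7 mOsm/kg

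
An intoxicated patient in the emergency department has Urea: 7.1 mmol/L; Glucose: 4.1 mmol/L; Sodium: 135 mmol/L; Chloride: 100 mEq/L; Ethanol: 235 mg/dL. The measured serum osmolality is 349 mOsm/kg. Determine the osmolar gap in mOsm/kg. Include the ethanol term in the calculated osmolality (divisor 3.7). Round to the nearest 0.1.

Calculated osmolality = 2·Na + glucose + urea + ethanol/3.7
= 2·135 + 4.1 + 7.1 + 235/3.7
= 270 + 4.10 + 7.10 + 63.51
= 344.71 mOsm/kg ≈ 344.7 mOsm/kg
Osmolar gap = measured − calculated = 349 − 344.7 = 4.3 mOsm/kg

4.3 mOsm/kg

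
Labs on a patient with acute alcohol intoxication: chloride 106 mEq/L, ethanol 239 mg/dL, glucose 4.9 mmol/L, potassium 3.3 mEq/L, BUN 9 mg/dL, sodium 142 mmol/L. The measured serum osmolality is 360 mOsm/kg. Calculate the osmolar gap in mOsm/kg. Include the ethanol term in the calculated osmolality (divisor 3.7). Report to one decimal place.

Calculated osmolality = 2·Na + glucose + BUN/2.8 + ethanol/3.7
= 2·142 + 4.9 + 9/2.8 + 239/3.7
= 284 + 4.90 + 3.21 + 64.59
= 356.7 mOsm/kg ≈ 356.7 mOsm/kg
Osmolar gap = measured − calculated = 360 − 356.7 = 3.3 mOsm/kg

3.3 mOsm/kg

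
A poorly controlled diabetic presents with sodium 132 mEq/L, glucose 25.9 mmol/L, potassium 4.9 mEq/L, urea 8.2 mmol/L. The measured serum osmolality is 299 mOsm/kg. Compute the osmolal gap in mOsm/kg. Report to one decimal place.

Calculated osmolality = 2·Na + glucose + urea
= 2·132 + 25.9 + 8.2
= 264 + 25.90 + 8.20
= 298.1 mOsm/kg ≈ 298.1 mOsm/kg
Osmolar gap = measured − calculated = 299 − 298.1 = 0.9 mOsm/kg

0.9 mOsm/kg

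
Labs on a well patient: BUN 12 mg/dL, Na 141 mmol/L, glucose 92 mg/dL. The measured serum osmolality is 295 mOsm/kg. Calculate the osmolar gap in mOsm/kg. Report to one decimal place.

3.6 mOsm/kg

Calculated osmolality = 2·Na + glucose/18 + BUN/2.8
= 2·141 + 92/18 + 12/2.8
= 282 + 5.11 + 4.29
= 291.4 mOsm/kg ≈ 291.4 mOsm/kg
Osmolar gap = measured − calculated = 295 − 291.4 = 3.6 mOsm/kg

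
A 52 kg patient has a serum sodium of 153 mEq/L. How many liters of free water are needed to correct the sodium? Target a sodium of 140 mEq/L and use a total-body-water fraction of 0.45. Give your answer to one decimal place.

TBW = 0.45 · 52 = 23.4 L
Free water deficit = TBW · (Na/140 − 1)
= 23.4 · (153/140 − 1)
= 23.4 · 0.0929
= 2.17 L

2.2 L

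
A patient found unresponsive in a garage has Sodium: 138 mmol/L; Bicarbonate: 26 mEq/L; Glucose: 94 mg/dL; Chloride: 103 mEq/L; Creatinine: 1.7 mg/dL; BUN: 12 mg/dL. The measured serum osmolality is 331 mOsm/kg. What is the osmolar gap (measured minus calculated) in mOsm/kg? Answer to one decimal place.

45.5 mOsm/kg

Calculated osmolality = 2·Na + glucose/18 + BUN/2.8
= 2·138 + 94/18 + 12/2.8
= 276 + 5.22 + 4.29
= 285.51 mOsm/kg ≈ 285.5 mOsm/kg
Osmolar gap = measured − calculated = 331 − 285.5 = 45.5 mOsm/kg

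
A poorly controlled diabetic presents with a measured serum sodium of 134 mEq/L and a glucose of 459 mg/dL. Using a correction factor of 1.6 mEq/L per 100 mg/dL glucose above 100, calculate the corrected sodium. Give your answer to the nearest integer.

Corrected Na = measured Na + 1.6 · (glucose − 100)/100
= 134 + 1.6 · (459 − 100)/100
= 134 + 5.7
= 139.7 mEq/L

140 mEq/L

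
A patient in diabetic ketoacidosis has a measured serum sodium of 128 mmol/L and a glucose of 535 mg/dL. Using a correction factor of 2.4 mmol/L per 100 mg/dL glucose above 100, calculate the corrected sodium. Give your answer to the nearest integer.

Corrected Na = measured Na + 2.4 · (glucose − 100)/100
= 128 + 2.4 · (535 − 100)/100
= 128 + 10.4
= 138.4 mmol/L

138 mmol/L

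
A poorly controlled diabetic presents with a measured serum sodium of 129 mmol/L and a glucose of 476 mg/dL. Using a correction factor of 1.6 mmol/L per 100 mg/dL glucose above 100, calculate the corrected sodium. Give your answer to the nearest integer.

Corrected Na = measured Na + 1.6 · (glucose − 100)/100
= 129 + 1.6 · (476 − 100)/100
= 129 + 6
= 135 mmol/L

135 mmol/L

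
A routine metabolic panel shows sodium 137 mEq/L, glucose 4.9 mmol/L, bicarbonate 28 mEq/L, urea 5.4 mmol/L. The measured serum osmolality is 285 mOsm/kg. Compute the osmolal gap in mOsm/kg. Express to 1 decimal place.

0.7 mOsm/kg

Calculated osmolality = 2·Na + glucose + urea
= 2·137 + 4.9 + 5.4
= 274 + 4.90 + 5.40
= 284.3 mOsm/kg ≈ 284.3 mOsm/kg
Osmolar gap = measured − calculated = 285 − 284.3 = 0.7 mOsm/kg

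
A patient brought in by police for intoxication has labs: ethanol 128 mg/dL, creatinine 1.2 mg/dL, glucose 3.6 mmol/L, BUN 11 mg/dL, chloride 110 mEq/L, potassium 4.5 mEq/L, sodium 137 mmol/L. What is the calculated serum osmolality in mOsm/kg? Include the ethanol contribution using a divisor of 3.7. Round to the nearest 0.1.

316.1 mOsm/kg

Calculated osmolality = 2·Na + glucose + BUN/2.8 + ethanol/3.7
= 2·137 + 3.6 + 11/2.8 + 128/3.7
= 274 + 3.60 + 3.93 + 34.59
= 316.12 mOsm/kg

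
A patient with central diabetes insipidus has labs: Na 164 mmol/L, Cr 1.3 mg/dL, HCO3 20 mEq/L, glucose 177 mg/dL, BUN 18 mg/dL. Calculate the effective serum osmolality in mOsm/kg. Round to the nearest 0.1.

337.8 mOsm/kg

Effective osmolality excludes urea (freely permeant across cell membranes):
2·Na + glucose/18
= 2·164 + 177/18
= 328 + 9.83
= 337.83 mOsm/kg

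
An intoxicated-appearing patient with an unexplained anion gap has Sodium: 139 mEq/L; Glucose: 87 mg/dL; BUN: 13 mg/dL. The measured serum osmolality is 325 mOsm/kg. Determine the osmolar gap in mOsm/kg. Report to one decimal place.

Calculated osmolality = 2·Na + glucose/18 + BUN/2.8
= 2·139 + 87/18 + 13/2.8
= 278 + 4.83 + 4.64
= 287.47 mOsm/kg ≈ 287.5 mOsm/kg
Osmolar gap = measured − calculated = 325 − 287.5 = 37.5 mOsm/kg

37.5 mOsm/kg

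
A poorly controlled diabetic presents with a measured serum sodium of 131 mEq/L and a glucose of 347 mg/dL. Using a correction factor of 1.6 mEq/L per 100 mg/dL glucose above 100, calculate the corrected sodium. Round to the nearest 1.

135 mEq/L

Corrected Na = measured Na + 1.6 · (glucose − 100)/100
= 131 + 1.6 · (347 − 100)/100
= 131 + 4
= 135 mEq/L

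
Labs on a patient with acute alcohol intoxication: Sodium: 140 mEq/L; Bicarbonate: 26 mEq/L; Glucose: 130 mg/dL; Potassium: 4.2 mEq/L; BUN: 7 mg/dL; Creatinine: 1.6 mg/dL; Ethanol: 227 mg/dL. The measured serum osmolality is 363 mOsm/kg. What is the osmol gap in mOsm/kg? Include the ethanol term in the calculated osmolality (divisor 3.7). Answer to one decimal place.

Calculated osmolality = 2·Na + glucose/18 + BUN/2.8 + ethanol/3.7
= 2·140 + 130/18 + 7/2.8 + 227/3.7
= 280 + 7.22 + 2.50 + 61.35
= 351.07 mOsm/kg ≈ 351.1 mOsm/kg
Osmolar gap = measured − calculated = 363 − 351.1 = 11.9 mOsm/kg

11.9 mOsm/kg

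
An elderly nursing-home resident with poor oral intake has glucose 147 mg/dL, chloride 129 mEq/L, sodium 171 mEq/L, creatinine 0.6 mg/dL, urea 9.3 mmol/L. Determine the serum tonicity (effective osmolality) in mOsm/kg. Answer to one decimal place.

Effective osmolality excludes urea (freely permeant across cell membranes):
2·Na + glucose/18
= 2·171 + 147/18
= 342 + 8.17
= 350.17 mOsm/kg

350.2 mOsm/kg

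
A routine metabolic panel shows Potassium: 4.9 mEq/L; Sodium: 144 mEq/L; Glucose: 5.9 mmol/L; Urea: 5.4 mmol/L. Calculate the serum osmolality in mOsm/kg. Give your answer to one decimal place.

299.3 mOsm/kg

Calculated osmolality = 2·Na + glucose + urea
= 2·144 + 5.9 + 5.4
= 288 + 5.90 + 5.40
= 299.3 mOsm/kg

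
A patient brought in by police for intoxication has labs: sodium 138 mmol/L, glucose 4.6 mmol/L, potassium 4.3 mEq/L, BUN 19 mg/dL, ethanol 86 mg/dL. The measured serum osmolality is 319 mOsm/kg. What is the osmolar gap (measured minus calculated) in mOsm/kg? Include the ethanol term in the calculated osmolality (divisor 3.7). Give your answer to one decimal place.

Calculated osmolality = 2·Na + glucose + BUN/2.8 + ethanol/3.7
= 2·138 + 4.6 + 19/2.8 + 86/3.7
= 276 + 4.60 + 6.79 + 23.24
= 310.63 mOsm/kg ≈ 310.6 mOsm/kg
Osmolar gap = measured − calculated = 319 − 310.6 = 8.4 mOsm/kg

8.4 mOsm/kg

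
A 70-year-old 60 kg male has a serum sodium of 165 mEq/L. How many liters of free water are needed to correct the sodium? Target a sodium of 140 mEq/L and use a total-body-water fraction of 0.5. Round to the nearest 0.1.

TBW = 0.5 · 60 = 30 L
Free water deficit = TBW · (Na/140 − 1)
= 30 · (165/140 − 1)
= 30 · 0.1786
= 5.36 L

5.4 L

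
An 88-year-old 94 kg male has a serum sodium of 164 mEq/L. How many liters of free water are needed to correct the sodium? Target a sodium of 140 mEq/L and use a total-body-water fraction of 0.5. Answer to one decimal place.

TBW = 0.5 · 94 = 47 L
Free water deficit = TBW · (Na/140 − 1)
= 47 · (164/140 − 1)
= 47 · 0.1714
= 8.06 L

8.1 L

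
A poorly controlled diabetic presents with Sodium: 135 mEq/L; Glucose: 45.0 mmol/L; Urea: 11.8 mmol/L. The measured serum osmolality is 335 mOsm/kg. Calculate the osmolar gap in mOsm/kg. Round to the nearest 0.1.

Calculated osmolality = 2·Na + glucose + urea
= 2·135 + 45 + 11.8
= 270 + 45 + 11.80
= 326.8 mOsm/kg ≈ 326.8 mOsm/kg
Osmolar gap = measured − calculated = 335 − 326.8 = 8.2 mOsm/kg

8.2 mOsm/kg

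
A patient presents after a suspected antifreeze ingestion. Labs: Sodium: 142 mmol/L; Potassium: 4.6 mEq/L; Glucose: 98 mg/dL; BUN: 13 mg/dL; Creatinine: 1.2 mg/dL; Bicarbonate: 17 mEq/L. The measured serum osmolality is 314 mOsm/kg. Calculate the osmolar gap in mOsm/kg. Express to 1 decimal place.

19.9 mOsm/kg

Calculated osmolality = 2·Na + glucose/18 + BUN/2.8
= 2·142 + 98/18 + 13/2.8
= 284 + 5.44 + 4.64
= 294.08 mOsm/kg ≈ 294.1 mOsm/kg
Osmolar gap = measured − calculated = 314 − 294.1 = 19.9 mOsm/kg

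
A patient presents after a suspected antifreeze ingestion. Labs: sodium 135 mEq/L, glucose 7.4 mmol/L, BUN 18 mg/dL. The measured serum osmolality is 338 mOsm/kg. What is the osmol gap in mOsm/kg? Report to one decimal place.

54.2 mOsm/kg

Calculated osmolality = 2·Na + glucose + BUN/2.8
= 2·135 + 7.4 + 18/2.8
= 270 + 7.40 + 6.43
= 283.83 mOsm/kg ≈ 283.8 mOsm/kg
Osmolar gap = measured − calculated = 338 − 283.8 = 54.2 mOsm/kg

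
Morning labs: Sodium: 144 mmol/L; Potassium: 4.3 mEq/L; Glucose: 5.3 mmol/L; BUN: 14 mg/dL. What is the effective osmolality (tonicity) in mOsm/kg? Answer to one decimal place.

Effective osmolality excludes urea (freely permeant across cell membranes):
2·Na + glucose
= 2·144 + 5.3
= 288 + 5.3
= 293.3 mOsm/kg

293.3 mOsm/kg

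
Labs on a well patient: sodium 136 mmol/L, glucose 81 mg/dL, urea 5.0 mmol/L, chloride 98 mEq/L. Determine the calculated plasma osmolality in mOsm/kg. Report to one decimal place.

Calculated osmolality = 2·Na + glucose/18 + urea
= 2·136 + 81/18 + 5
= 272 + 4.50 + 5
= 281.5 mOsm/kg

281.5 mOsm/kg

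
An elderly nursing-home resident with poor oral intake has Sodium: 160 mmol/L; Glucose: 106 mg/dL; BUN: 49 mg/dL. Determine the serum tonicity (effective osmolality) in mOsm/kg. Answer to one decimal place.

Effective osmolality excludes urea (freely permeant across cell membranes):
2·Na + glucose/18
= 2·160 + 106/18
= 320 + 5.89
= 325.89 mOsm/kg

325.9 mOsm/kg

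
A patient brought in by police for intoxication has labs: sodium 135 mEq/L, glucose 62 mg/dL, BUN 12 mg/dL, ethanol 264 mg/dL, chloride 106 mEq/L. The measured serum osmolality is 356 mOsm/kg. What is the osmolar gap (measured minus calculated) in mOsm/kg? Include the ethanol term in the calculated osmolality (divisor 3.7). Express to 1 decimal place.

6.9 mOsm/kg

Calculated osmolality = 2·Na + glucose/18 + BUN/2.8 + ethanol/3.7
= 2·135 + 62/18 + 12/2.8 + 264/3.7
= 270 + 3.44 + 4.29 + 71.35
= 349.08 mOsm/kg ≈ 349.1 mOsm/kg
Osmolar gap = measured − calculated = 356 − 349.1 = 6.9 mOsm/kg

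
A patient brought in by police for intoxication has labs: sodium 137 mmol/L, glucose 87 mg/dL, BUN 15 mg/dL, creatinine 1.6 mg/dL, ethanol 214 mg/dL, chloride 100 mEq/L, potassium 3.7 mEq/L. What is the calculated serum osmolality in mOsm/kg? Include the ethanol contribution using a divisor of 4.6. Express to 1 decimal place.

330.7 mOsm/kg

Calculated osmolality = 2·Na + glucose/18 + BUN/2.8 + ethanol/4.6
= 2·137 + 87/18 + 15/2.8 + 214/4.6
= 274 + 4.83 + 5.36 + 46.52
= 330.71 mOsm/kg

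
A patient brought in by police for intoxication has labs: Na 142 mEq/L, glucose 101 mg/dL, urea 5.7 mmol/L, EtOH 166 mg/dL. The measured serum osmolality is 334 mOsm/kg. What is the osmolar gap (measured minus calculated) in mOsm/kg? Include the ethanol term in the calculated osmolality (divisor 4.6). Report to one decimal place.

2.6 mOsm/kg

Calculated osmolality = 2·Na + glucose/18 + urea + ethanol/4.6
= 2·142 + 101/18 + 5.7 + 166/4.6
= 284 + 5.61 + 5.70 + 36.09
= 331.4 mOsm/kg ≈ 331.4 mOsm/kg
Osmolar gap = measured − calculated = 334 − 331.4 = 2.6 mOsm/kg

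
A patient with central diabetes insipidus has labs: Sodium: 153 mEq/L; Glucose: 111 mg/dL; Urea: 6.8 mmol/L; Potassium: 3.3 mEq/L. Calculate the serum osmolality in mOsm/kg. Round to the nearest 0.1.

Calculated osmolality = 2·Na + glucose/18 + urea
= 2·153 + 111/18 + 6.8
= 306 + 6.17 + 6.80
= 318.97 mOsm/kg

319.0 mOsm/kg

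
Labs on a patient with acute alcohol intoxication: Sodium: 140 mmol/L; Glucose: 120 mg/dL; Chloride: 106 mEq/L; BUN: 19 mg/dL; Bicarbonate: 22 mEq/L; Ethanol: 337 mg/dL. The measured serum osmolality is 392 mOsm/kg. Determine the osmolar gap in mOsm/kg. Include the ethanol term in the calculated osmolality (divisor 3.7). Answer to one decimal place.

7.5 mOsm/kg

Calculated osmolality = 2·Na + glucose/18 + BUN/2.8 + ethanol/3.7
= 2·140 + 120/18 + 19/2.8 + 337/3.7
= 280 + 6.67 + 6.79 + 91.08
= 384.54 mOsm/kg ≈ 384.5 mOsm/kg
Osmolar gap = measured − calculated = 392 − 384.5 = 7.5 mOsm/kg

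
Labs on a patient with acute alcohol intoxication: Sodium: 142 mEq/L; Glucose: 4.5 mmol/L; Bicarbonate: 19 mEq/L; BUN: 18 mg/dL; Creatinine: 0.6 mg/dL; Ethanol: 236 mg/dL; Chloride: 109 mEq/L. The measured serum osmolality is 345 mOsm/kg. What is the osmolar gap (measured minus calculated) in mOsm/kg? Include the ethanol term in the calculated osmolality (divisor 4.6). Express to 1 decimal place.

Calculated osmolality = 2·Na + glucose + BUN/2.8 + ethanol/4.6
= 2·142 + 4.5 + 18/2.8 + 236/4.6
= 284 + 4.50 + 6.43 + 51.30
= 346.23 mOsm/kg ≈ 346.2 mOsm/kg
Osmolar gap = measured − calculated = 345 − 346.2 = -1.2 mOsm/kg

-1.2 mOsm/kg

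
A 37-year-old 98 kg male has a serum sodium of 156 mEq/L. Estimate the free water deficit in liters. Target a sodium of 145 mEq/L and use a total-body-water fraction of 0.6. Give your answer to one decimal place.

4.5 L

TBW = 0.6 · 98 = 58.8 L
Free water deficit = TBW · (Na/145 − 1)
= 58.8 · (156/145 − 1)
= 58.8 · 0.0759
= 4.46 L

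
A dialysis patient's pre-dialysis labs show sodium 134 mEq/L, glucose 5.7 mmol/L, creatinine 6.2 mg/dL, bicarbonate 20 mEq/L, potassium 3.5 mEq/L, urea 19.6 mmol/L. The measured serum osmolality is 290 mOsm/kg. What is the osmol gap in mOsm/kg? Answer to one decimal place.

-3.3 mOsm/kg

Calculated osmolality = 2·Na + glucose + urea
= 2·134 + 5.7 + 19.6
= 268 + 5.70 + 19.60
= 293.3 mOsm/kg ≈ 293.3 mOsm/kg
Osmolar gap = measured − calculated = 290 − 293.3 = -3.3 mOsm/kg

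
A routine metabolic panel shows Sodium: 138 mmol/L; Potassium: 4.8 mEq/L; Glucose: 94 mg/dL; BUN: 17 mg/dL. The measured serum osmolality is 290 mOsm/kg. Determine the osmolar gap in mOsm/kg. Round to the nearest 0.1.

Calculated osmolality = 2·Na + glucose/18 + BUN/2.8
= 2·138 + 94/18 + 17/2.8
= 276 + 5.22 + 6.07
= 287.29 mOsm/kg ≈ 287.3 mOsm/kg
Osmolar gap = measured − calculated = 290 − 287.3 = 2.7 mOsm/kg

2.7 mOsm/kg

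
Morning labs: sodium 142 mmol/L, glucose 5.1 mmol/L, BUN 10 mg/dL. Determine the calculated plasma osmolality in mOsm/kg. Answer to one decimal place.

292.7 mOsm/kg

Calculated osmolality = 2·Na + glucose + BUN/2.8
= 2·142 + 5.1 + 10/2.8
= 284 + 5.10 + 3.57
= 292.67 mOsm/kg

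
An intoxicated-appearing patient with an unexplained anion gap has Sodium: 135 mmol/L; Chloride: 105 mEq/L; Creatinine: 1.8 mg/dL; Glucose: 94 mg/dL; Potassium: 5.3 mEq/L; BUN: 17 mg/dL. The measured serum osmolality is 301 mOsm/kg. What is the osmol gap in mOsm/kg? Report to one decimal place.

Calculated osmolality = 2·Na + glucose/18 + BUN/2.8
= 2·135 + 94/18 + 17/2.8
= 270 + 5.22 + 6.07
= 281.29 mOsm/kg ≈ 281.3 mOsm/kg
Osmolar gap = measured − calculated = 301 − 281.3 = 19.7 mOsm/kg

19.7 mOsm/kg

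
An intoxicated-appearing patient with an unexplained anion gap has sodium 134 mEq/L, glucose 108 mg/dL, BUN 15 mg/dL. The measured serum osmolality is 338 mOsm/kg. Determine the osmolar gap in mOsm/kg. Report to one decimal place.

Calculated osmolality = 2·Na + glucose/18 + BUN/2.8
= 2·134 + 108/18 + 15/2.8
= 268 + 6 + 5.36
= 279.36 mOsm/kg ≈ 279.4 mOsm/kg
Osmolar gap = measured − calculated = 338 − 279.4 = 58.6 mOsm/kg

58.6 mOsm/kg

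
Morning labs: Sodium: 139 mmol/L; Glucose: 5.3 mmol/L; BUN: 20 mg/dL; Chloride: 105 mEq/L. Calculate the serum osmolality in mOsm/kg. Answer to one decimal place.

290.4 mOsm/kg

Calculated osmolality = 2·Na + glucose + BUN/2.8
= 2·139 + 5.3 + 20/2.8
= 278 + 5.30 + 7.14
= 290.44 mOsm/kg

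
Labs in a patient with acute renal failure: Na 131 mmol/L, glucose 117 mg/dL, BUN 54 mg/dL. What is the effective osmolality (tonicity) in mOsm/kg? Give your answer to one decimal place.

268.5 mOsm/kg

Effective osmolality excludes urea (freely permeant across cell membranes):
2·Na + glucose/18
= 2·131 + 117/18
= 262 + 6.5
= 268.5 mOsm/kg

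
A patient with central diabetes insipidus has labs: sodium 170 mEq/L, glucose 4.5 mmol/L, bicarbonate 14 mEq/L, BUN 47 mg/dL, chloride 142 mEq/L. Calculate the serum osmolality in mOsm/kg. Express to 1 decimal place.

361.3 mOsm/kg

Calculated osmolality = 2·Na + glucose + BUN/2.8
= 2·170 + 4.5 + 47/2.8
= 340 + 4.50 + 16.79
= 361.29 mOsm/kg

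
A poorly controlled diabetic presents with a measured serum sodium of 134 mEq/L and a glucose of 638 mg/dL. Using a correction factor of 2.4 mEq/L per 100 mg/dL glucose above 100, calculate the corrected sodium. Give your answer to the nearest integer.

Corrected Na = measured Na + 2.4 · (glucose − 100)/100
= 134 + 2.4 · (638 − 100)/100
= 134 + 12.9
= 146.9 mEq/L

147 mEq/L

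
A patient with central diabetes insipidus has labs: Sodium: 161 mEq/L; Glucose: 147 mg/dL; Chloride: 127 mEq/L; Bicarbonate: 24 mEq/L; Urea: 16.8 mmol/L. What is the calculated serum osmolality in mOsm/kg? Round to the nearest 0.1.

Calculated osmolality = 2·Na + glucose/18 + urea
= 2·161 + 147/18 + 16.8
= 322 + 8.17 + 16.80
= 346.97 mOsm/kg

347.0 mOsm/kg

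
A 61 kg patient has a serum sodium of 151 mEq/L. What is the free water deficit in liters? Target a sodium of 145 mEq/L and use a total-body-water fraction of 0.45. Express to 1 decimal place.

TBW = 0.45 · 61 = 27.45 L
Free water deficit = TBW · (Na/145 − 1)
= 27.45 · (151/145 − 1)
= 27.45 · 0.0414
= 1.14 L

1.1 L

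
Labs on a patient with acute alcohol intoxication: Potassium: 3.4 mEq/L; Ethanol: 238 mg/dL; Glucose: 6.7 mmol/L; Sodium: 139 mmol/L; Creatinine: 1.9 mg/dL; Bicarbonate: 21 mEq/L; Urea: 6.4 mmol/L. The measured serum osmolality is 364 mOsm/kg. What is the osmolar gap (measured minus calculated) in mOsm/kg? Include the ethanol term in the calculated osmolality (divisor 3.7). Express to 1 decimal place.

8.6 mOsm/kg

Calculated osmolality = 2·Na + glucose + urea + ethanol/3.7
= 2·139 + 6.7 + 6.4 + 238/3.7
= 278 + 6.70 + 6.40 + 64.32
= 355.42 mOsm/kg ≈ 355.4 mOsm/kg
Osmolar gap = measured − calculated = 364 − 355.4 = 8.6 mOsm/kg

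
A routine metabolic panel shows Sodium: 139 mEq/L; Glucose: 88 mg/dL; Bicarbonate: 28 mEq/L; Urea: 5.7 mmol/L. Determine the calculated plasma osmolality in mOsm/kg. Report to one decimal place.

288.6 mOsm/kg

Calculated osmolality = 2·Na + glucose/18 + urea
= 2·139 + 88/18 + 5.7
= 278 + 4.89 + 5.70
= 288.59 mOsm/kg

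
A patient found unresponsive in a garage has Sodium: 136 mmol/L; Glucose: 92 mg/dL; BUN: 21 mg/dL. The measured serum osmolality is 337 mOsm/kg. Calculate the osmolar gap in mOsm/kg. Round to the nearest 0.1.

52.4 mOsm/kg

Calculated osmolality = 2·Na + glucose/18 + BUN/2.8
= 2·136 + 92/18 + 21/2.8
= 272 + 5.11 + 7.50
= 284.61 mOsm/kg ≈ 284.6 mOsm/kg
Osmolar gap = measured − calculated = 337 − 284.6 = 52.4 mOsm/kg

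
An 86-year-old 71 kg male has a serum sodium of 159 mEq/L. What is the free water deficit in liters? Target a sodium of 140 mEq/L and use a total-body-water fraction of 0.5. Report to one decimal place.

4.8 L

TBW = 0.5 · 71 = 35.5 L
Free water deficit = TBW · (Na/140 − 1)
= 35.5 · (159/140 − 1)
= 35.5 · 0.1357
= 4.82 L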